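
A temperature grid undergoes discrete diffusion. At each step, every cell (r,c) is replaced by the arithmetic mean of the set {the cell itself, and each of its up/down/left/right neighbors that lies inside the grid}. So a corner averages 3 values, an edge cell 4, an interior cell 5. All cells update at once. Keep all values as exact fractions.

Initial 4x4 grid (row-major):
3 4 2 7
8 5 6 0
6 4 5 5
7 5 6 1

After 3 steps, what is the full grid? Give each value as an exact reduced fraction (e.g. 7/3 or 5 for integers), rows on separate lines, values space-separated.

Answer: 223/45 2117/480 10289/2400 1351/360
2459/480 624/125 33/8 9809/2400
13567/2400 5021/1000 2317/500 9241/2400
403/72 12787/2400 10651/2400 751/180

Derivation:
After step 1:
  5 7/2 19/4 3
  11/2 27/5 18/5 9/2
  25/4 5 26/5 11/4
  6 11/2 17/4 4
After step 2:
  14/3 373/80 297/80 49/12
  443/80 23/5 469/100 277/80
  91/16 547/100 104/25 329/80
  71/12 83/16 379/80 11/3
After step 3:
  223/45 2117/480 10289/2400 1351/360
  2459/480 624/125 33/8 9809/2400
  13567/2400 5021/1000 2317/500 9241/2400
  403/72 12787/2400 10651/2400 751/180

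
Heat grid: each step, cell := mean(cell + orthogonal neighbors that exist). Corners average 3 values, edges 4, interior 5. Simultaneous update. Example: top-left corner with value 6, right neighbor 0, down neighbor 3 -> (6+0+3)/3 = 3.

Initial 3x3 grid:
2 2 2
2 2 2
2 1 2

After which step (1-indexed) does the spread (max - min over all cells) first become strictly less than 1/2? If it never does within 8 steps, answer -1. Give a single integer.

Answer: 1

Derivation:
Step 1: max=2, min=5/3, spread=1/3
  -> spread < 1/2 first at step 1
Step 2: max=2, min=413/240, spread=67/240
Step 3: max=393/200, min=3883/2160, spread=1807/10800
Step 4: max=10439/5400, min=1570037/864000, spread=33401/288000
Step 5: max=1036609/540000, min=14322067/7776000, spread=3025513/38880000
Step 6: max=54844051/28800000, min=5755873133/3110400000, spread=53531/995328
Step 7: max=14760883949/7776000000, min=347215074151/186624000000, spread=450953/11943936
Step 8: max=1765231389481/933120000000, min=20885976439397/11197440000000, spread=3799043/143327232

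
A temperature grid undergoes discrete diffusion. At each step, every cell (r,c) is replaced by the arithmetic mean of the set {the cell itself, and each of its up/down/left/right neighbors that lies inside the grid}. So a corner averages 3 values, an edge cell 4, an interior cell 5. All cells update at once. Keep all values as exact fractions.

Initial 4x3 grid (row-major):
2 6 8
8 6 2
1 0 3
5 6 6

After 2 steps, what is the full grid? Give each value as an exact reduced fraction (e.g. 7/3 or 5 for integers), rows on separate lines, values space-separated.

Answer: 181/36 617/120 187/36
1049/240 221/50 517/120
299/80 181/50 157/40
47/12 329/80 4

Derivation:
After step 1:
  16/3 11/2 16/3
  17/4 22/5 19/4
  7/2 16/5 11/4
  4 17/4 5
After step 2:
  181/36 617/120 187/36
  1049/240 221/50 517/120
  299/80 181/50 157/40
  47/12 329/80 4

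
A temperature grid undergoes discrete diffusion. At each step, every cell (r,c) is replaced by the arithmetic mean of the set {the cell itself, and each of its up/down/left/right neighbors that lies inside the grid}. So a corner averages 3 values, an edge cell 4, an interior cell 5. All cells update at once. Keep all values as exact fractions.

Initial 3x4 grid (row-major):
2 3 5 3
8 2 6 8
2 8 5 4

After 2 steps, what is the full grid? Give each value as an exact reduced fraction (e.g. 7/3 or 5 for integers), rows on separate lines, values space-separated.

Answer: 65/18 1019/240 1067/240 89/18
577/120 427/100 517/100 429/80
55/12 107/20 313/60 50/9

Derivation:
After step 1:
  13/3 3 17/4 16/3
  7/2 27/5 26/5 21/4
  6 17/4 23/4 17/3
After step 2:
  65/18 1019/240 1067/240 89/18
  577/120 427/100 517/100 429/80
  55/12 107/20 313/60 50/9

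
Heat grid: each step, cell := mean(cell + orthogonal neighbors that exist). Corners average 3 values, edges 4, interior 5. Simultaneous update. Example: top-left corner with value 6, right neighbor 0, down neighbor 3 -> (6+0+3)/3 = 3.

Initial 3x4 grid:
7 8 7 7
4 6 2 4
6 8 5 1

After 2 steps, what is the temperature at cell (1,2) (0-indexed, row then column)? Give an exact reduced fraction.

Step 1: cell (1,2) = 24/5
Step 2: cell (1,2) = 239/50
Full grid after step 2:
  229/36 187/30 119/20 31/6
  1421/240 147/25 239/50 529/120
  6 437/80 1103/240 65/18

Answer: 239/50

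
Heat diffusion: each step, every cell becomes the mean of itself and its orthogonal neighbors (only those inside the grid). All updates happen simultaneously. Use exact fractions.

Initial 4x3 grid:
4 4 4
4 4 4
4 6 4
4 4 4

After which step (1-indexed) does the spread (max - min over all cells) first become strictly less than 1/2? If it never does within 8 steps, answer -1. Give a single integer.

Answer: 2

Derivation:
Step 1: max=9/2, min=4, spread=1/2
Step 2: max=223/50, min=4, spread=23/50
  -> spread < 1/2 first at step 2
Step 3: max=10411/2400, min=813/200, spread=131/480
Step 4: max=92951/21600, min=14791/3600, spread=841/4320
Step 5: max=37102051/8640000, min=2973373/720000, spread=56863/345600
Step 6: max=332574341/77760000, min=26909543/6480000, spread=386393/3110400
Step 7: max=132809723131/31104000000, min=10788358813/2592000000, spread=26795339/248832000
Step 8: max=7948775714129/1866240000000, min=649166149667/155520000000, spread=254051069/2985984000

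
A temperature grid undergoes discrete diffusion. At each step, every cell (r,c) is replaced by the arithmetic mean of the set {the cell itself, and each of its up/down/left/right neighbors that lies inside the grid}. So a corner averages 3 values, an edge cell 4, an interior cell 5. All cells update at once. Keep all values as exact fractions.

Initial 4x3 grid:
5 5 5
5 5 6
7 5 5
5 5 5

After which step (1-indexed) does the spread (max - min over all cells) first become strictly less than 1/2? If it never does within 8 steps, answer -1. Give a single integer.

Answer: 2

Derivation:
Step 1: max=17/3, min=5, spread=2/3
Step 2: max=331/60, min=61/12, spread=13/30
  -> spread < 1/2 first at step 2
Step 3: max=2911/540, min=1168/225, spread=539/2700
Step 4: max=577331/108000, min=168733/32400, spread=44663/324000
Step 5: max=5173961/972000, min=5066701/972000, spread=5363/48600
Step 6: max=9667247/1822500, min=152329477/29160000, spread=93859/1166400
Step 7: max=1158075671/218700000, min=9150387293/1749600000, spread=4568723/69984000
Step 8: max=277489575631/52488000000, min=549736995637/104976000000, spread=8387449/167961600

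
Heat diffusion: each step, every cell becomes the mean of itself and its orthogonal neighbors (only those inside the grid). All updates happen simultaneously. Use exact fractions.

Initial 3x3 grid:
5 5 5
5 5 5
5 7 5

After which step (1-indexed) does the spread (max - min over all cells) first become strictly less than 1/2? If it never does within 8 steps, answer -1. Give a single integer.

Answer: 3

Derivation:
Step 1: max=17/3, min=5, spread=2/3
Step 2: max=667/120, min=5, spread=67/120
Step 3: max=5837/1080, min=507/100, spread=1807/5400
  -> spread < 1/2 first at step 3
Step 4: max=2317963/432000, min=13861/2700, spread=33401/144000
Step 5: max=20669933/3888000, min=1393391/270000, spread=3025513/19440000
Step 6: max=8240926867/1555200000, min=74755949/14400000, spread=53531/497664
Step 7: max=492592925849/93312000000, min=20231116051/3888000000, spread=450953/5971968
Step 8: max=29502503560603/5598720000000, min=2433808610519/466560000000, spread=3799043/71663616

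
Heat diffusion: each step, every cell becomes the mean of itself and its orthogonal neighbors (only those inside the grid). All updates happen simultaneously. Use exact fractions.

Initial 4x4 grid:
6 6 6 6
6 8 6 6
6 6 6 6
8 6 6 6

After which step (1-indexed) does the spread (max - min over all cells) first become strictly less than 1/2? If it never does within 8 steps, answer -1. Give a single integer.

Answer: 3

Derivation:
Step 1: max=20/3, min=6, spread=2/3
Step 2: max=59/9, min=6, spread=5/9
Step 3: max=7007/1080, min=145/24, spread=241/540
  -> spread < 1/2 first at step 3
Step 4: max=208349/32400, min=36499/6000, spread=3517/10125
Step 5: max=6223079/972000, min=220291/36000, spread=137611/486000
Step 6: max=37156573/5832000, min=442021/72000, spread=169109/729000
Step 7: max=5556420827/874800000, min=997709843/162000000, spread=421969187/2187000000
Step 8: max=166201168889/26244000000, min=30005627243/4860000000, spread=5213477221/32805000000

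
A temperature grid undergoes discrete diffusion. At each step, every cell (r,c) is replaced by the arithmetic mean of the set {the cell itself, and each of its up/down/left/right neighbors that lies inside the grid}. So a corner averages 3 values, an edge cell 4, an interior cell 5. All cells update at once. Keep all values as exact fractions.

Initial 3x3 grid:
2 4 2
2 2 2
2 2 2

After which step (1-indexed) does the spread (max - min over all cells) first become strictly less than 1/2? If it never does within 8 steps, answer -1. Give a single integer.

Answer: 3

Derivation:
Step 1: max=8/3, min=2, spread=2/3
Step 2: max=307/120, min=2, spread=67/120
Step 3: max=2597/1080, min=207/100, spread=1807/5400
  -> spread < 1/2 first at step 3
Step 4: max=1021963/432000, min=5761/2700, spread=33401/144000
Step 5: max=9005933/3888000, min=583391/270000, spread=3025513/19440000
Step 6: max=3575326867/1555200000, min=31555949/14400000, spread=53531/497664
Step 7: max=212656925849/93312000000, min=8567116051/3888000000, spread=450953/5971968
Step 8: max=12706343560603/5598720000000, min=1034128610519/466560000000, spread=3799043/71663616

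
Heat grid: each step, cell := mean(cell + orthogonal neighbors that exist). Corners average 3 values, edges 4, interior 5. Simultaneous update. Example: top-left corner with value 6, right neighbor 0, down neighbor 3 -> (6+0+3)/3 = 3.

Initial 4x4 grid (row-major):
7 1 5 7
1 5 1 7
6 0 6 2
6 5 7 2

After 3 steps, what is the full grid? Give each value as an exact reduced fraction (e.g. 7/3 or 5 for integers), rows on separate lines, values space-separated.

Answer: 623/180 601/150 1811/450 5179/1080
197/50 1717/500 12901/3000 15223/3600
1747/450 12683/3000 5737/1500 15647/3600
4997/1080 15161/3600 15857/3600 2203/540

Derivation:
After step 1:
  3 9/2 7/2 19/3
  19/4 8/5 24/5 17/4
  13/4 22/5 16/5 17/4
  17/3 9/2 5 11/3
After step 2:
  49/12 63/20 287/60 169/36
  63/20 401/100 347/100 589/120
  271/60 339/100 433/100 461/120
  161/36 587/120 491/120 155/36
After step 3:
  623/180 601/150 1811/450 5179/1080
  197/50 1717/500 12901/3000 15223/3600
  1747/450 12683/3000 5737/1500 15647/3600
  4997/1080 15161/3600 15857/3600 2203/540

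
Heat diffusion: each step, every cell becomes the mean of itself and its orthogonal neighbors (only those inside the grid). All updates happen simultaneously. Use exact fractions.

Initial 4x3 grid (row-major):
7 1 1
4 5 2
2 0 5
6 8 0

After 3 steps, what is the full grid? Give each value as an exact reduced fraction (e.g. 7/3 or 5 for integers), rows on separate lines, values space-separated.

Answer: 617/180 23459/7200 2767/1080
1141/300 2239/750 10567/3600
6551/1800 1372/375 10477/3600
112/27 25849/7200 779/216

Derivation:
After step 1:
  4 7/2 4/3
  9/2 12/5 13/4
  3 4 7/4
  16/3 7/2 13/3
After step 2:
  4 337/120 97/36
  139/40 353/100 131/60
  101/24 293/100 10/3
  71/18 103/24 115/36
After step 3:
  617/180 23459/7200 2767/1080
  1141/300 2239/750 10567/3600
  6551/1800 1372/375 10477/3600
  112/27 25849/7200 779/216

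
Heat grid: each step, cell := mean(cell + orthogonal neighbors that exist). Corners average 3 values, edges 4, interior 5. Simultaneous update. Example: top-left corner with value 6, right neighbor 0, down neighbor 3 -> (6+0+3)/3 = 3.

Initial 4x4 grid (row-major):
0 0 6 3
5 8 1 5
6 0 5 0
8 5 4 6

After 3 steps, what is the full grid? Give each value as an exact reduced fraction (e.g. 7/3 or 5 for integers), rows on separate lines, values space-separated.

Answer: 3389/1080 788/225 2831/900 1589/432
14513/3600 2029/600 22963/6000 23263/7200
15733/3600 5353/1200 10399/3000 27263/7200
11063/2160 31631/7200 30623/7200 767/216

Derivation:
After step 1:
  5/3 7/2 5/2 14/3
  19/4 14/5 5 9/4
  19/4 24/5 2 4
  19/3 17/4 5 10/3
After step 2:
  119/36 157/60 47/12 113/36
  419/120 417/100 291/100 191/48
  619/120 93/25 104/25 139/48
  46/9 1223/240 175/48 37/9
After step 3:
  3389/1080 788/225 2831/900 1589/432
  14513/3600 2029/600 22963/6000 23263/7200
  15733/3600 5353/1200 10399/3000 27263/7200
  11063/2160 31631/7200 30623/7200 767/216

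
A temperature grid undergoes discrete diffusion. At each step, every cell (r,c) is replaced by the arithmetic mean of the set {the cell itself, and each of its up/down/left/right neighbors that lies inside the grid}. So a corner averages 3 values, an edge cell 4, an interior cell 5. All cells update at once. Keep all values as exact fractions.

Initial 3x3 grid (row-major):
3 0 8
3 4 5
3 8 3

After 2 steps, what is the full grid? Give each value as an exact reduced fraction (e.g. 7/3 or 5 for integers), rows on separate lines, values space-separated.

After step 1:
  2 15/4 13/3
  13/4 4 5
  14/3 9/2 16/3
After step 2:
  3 169/48 157/36
  167/48 41/10 14/3
  149/36 37/8 89/18

Answer: 3 169/48 157/36
167/48 41/10 14/3
149/36 37/8 89/18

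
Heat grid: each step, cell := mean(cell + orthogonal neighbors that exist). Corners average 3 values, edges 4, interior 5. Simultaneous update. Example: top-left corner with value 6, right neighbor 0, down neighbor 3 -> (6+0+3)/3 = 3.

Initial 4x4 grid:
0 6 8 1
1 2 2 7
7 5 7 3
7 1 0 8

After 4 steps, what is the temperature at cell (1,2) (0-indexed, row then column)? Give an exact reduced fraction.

Step 1: cell (1,2) = 26/5
Step 2: cell (1,2) = 193/50
Step 3: cell (1,2) = 26489/6000
Step 4: cell (1,2) = 147439/36000
Full grid after step 4:
  227333/64800 792581/216000 911621/216000 281933/64800
  388273/108000 140599/36000 147439/36000 486193/108000
  15927/4000 237121/60000 772123/180000 460829/108000
  17579/4320 300191/72000 885373/216000 11221/2592

Answer: 147439/36000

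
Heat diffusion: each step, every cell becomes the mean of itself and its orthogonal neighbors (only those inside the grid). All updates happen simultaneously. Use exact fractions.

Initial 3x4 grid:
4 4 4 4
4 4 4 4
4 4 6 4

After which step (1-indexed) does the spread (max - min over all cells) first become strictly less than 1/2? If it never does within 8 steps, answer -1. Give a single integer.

Step 1: max=14/3, min=4, spread=2/3
Step 2: max=271/60, min=4, spread=31/60
Step 3: max=2371/540, min=4, spread=211/540
  -> spread < 1/2 first at step 3
Step 4: max=232897/54000, min=3647/900, spread=14077/54000
Step 5: max=2084407/486000, min=219683/54000, spread=5363/24300
Step 6: max=62060809/14580000, min=122869/30000, spread=93859/583200
Step 7: max=3709474481/874800000, min=199736467/48600000, spread=4568723/34992000
Step 8: max=221732435629/52488000000, min=6013618889/1458000000, spread=8387449/83980800

Answer: 3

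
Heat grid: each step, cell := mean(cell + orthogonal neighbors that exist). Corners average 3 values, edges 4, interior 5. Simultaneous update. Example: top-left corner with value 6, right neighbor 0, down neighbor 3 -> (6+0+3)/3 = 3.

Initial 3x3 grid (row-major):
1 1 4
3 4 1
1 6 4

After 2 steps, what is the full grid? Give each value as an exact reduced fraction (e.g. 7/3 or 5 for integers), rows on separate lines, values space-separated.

Answer: 77/36 55/24 31/12
41/16 59/20 143/48
28/9 55/16 32/9

Derivation:
After step 1:
  5/3 5/2 2
  9/4 3 13/4
  10/3 15/4 11/3
After step 2:
  77/36 55/24 31/12
  41/16 59/20 143/48
  28/9 55/16 32/9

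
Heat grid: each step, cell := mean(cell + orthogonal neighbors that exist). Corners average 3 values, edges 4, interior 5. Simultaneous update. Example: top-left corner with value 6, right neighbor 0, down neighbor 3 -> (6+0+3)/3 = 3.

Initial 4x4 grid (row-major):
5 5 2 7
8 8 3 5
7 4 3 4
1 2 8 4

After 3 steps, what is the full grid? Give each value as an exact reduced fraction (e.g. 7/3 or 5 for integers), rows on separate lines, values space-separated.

Answer: 1369/240 12637/2400 34087/7200 607/135
1669/300 10313/2000 6967/1500 32797/7200
2213/450 1757/375 27281/6000 32189/7200
2357/540 3871/900 1949/450 9779/2160

Derivation:
After step 1:
  6 5 17/4 14/3
  7 28/5 21/5 19/4
  5 24/5 22/5 4
  10/3 15/4 17/4 16/3
After step 2:
  6 417/80 1087/240 41/9
  59/10 133/25 116/25 1057/240
  151/30 471/100 433/100 1109/240
  145/36 121/30 133/30 163/36
After step 3:
  1369/240 12637/2400 34087/7200 607/135
  1669/300 10313/2000 6967/1500 32797/7200
  2213/450 1757/375 27281/6000 32189/7200
  2357/540 3871/900 1949/450 9779/2160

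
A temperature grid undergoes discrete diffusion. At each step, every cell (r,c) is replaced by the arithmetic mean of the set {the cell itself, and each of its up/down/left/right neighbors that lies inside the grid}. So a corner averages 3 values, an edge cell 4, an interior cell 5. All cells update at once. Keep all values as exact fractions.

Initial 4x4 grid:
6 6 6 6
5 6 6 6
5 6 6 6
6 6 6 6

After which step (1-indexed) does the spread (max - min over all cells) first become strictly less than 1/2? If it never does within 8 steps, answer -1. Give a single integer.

Answer: 2

Derivation:
Step 1: max=6, min=11/2, spread=1/2
Step 2: max=6, min=337/60, spread=23/60
  -> spread < 1/2 first at step 2
Step 3: max=6, min=10249/1800, spread=551/1800
Step 4: max=1346/225, min=61937/10800, spread=2671/10800
Step 5: max=537257/90000, min=9337573/1620000, spread=333053/1620000
Step 6: max=804227/135000, min=281126257/48600000, spread=8395463/48600000
Step 7: max=160526993/27000000, min=8457012049/1458000000, spread=211445573/1458000000
Step 8: max=7210923853/1215000000, min=10170451453/1749600000, spread=5331972383/43740000000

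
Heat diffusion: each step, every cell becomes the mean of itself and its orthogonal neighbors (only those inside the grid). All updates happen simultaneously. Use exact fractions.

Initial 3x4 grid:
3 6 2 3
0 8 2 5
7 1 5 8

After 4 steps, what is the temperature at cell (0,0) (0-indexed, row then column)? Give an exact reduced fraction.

Step 1: cell (0,0) = 3
Step 2: cell (0,0) = 49/12
Step 3: cell (0,0) = 443/120
Step 4: cell (0,0) = 84451/21600
Full grid after step 4:
  84451/21600 138001/36000 437953/108000 261263/64800
  1656167/432000 46273/11250 370759/90000 1882867/432000
  65557/16200 881881/216000 320927/72000 8033/1800

Answer: 84451/21600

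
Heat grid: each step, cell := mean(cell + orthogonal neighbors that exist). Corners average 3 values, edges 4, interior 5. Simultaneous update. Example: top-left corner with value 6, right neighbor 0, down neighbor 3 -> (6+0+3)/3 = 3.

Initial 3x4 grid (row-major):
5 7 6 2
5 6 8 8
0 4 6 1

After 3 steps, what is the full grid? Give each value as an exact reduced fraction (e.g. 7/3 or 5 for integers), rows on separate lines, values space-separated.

Answer: 2267/432 40333/7200 40883/7200 6019/1080
1064/225 15557/3000 33059/6000 76291/14400
613/144 11161/2400 12011/2400 1853/360

Derivation:
After step 1:
  17/3 6 23/4 16/3
  4 6 34/5 19/4
  3 4 19/4 5
After step 2:
  47/9 281/48 1433/240 95/18
  14/3 134/25 561/100 1313/240
  11/3 71/16 411/80 29/6
After step 3:
  2267/432 40333/7200 40883/7200 6019/1080
  1064/225 15557/3000 33059/6000 76291/14400
  613/144 11161/2400 12011/2400 1853/360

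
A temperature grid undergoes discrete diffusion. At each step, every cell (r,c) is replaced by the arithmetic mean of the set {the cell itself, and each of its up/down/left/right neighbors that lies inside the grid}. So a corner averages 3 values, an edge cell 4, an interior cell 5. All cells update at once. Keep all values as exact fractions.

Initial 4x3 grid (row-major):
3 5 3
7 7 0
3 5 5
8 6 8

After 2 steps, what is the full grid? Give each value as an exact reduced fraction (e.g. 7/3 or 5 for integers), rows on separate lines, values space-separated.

Answer: 29/6 509/120 131/36
411/80 93/20 943/240
1297/240 27/5 1187/240
109/18 479/80 211/36

Derivation:
After step 1:
  5 9/2 8/3
  5 24/5 15/4
  23/4 26/5 9/2
  17/3 27/4 19/3
After step 2:
  29/6 509/120 131/36
  411/80 93/20 943/240
  1297/240 27/5 1187/240
  109/18 479/80 211/36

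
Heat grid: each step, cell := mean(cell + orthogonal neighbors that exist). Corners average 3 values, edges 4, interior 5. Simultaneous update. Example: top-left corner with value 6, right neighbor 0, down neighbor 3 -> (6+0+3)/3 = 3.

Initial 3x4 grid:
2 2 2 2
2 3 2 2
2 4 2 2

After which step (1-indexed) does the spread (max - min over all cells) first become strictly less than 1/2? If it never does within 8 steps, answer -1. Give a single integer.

Step 1: max=11/4, min=2, spread=3/4
Step 2: max=631/240, min=2, spread=151/240
Step 3: max=2723/1080, min=493/240, spread=1009/2160
  -> spread < 1/2 first at step 3
Step 4: max=319181/129600, min=15167/7200, spread=1847/5184
Step 5: max=18872809/7776000, min=77089/36000, spread=444317/1555200
Step 6: max=1117428911/466560000, min=28148951/12960000, spread=4162667/18662400
Step 7: max=66410120749/27993600000, min=1706024909/777600000, spread=199728961/1119744000
Step 8: max=3953334169991/1679616000000, min=11467565059/5184000000, spread=1902744727/13436928000

Answer: 3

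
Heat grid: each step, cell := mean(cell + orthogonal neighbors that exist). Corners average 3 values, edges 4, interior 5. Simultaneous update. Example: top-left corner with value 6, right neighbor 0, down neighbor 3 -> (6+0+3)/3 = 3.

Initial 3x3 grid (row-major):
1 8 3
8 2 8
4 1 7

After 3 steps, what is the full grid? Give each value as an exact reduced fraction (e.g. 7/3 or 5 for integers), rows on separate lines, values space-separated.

Answer: 10309/2160 3741/800 5647/1080
20621/4800 29281/6000 4343/900
9569/2160 31219/7200 5317/1080

Derivation:
After step 1:
  17/3 7/2 19/3
  15/4 27/5 5
  13/3 7/2 16/3
After step 2:
  155/36 209/40 89/18
  383/80 423/100 331/60
  139/36 557/120 83/18
After step 3:
  10309/2160 3741/800 5647/1080
  20621/4800 29281/6000 4343/900
  9569/2160 31219/7200 5317/1080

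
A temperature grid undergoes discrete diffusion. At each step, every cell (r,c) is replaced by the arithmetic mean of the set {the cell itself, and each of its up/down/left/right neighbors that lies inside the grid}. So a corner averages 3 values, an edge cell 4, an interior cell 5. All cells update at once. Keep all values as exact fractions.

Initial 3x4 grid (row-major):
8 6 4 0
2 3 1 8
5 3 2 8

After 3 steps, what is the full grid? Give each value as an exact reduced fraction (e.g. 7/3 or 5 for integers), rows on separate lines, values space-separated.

Answer: 947/216 7619/1800 1507/400 2887/720
30031/7200 22483/6000 1979/500 6453/1600
1585/432 26951/7200 9217/2400 197/45

Derivation:
After step 1:
  16/3 21/4 11/4 4
  9/2 3 18/5 17/4
  10/3 13/4 7/2 6
After step 2:
  181/36 49/12 39/10 11/3
  97/24 98/25 171/50 357/80
  133/36 157/48 327/80 55/12
After step 3:
  947/216 7619/1800 1507/400 2887/720
  30031/7200 22483/6000 1979/500 6453/1600
  1585/432 26951/7200 9217/2400 197/45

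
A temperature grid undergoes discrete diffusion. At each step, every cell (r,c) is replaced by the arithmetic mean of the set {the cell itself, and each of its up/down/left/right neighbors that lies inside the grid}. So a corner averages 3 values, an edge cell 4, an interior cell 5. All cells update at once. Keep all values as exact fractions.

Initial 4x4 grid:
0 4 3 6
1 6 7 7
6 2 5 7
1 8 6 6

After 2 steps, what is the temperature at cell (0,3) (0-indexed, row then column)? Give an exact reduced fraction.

Answer: 205/36

Derivation:
Step 1: cell (0,3) = 16/3
Step 2: cell (0,3) = 205/36
Full grid after step 2:
  49/18 167/48 1151/240 205/36
  137/48 43/10 107/20 359/60
  323/80 431/100 289/50 371/60
  47/12 209/40 667/120 113/18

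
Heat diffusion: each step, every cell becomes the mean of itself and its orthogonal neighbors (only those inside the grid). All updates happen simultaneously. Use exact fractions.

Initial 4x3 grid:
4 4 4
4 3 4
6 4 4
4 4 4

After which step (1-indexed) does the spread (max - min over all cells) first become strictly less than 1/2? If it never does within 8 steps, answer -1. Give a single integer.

Answer: 3

Derivation:
Step 1: max=14/3, min=15/4, spread=11/12
Step 2: max=1057/240, min=23/6, spread=137/240
Step 3: max=9367/2160, min=1393/360, spread=1009/2160
  -> spread < 1/2 first at step 3
Step 4: max=55169/12960, min=33701/8640, spread=1847/5184
Step 5: max=819541/194400, min=2037337/518400, spread=444317/1555200
Step 6: max=97516117/23328000, min=123083711/31104000, spread=4162667/18662400
Step 7: max=5817364583/1399680000, min=7423604509/1866240000, spread=199728961/1119744000
Step 8: max=347420191057/83980800000, min=447370715351/111974400000, spread=1902744727/13436928000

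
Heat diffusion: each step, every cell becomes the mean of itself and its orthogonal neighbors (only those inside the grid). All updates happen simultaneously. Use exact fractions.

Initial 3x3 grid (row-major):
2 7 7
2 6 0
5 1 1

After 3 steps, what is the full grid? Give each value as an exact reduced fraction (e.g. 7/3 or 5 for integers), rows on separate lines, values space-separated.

After step 1:
  11/3 11/2 14/3
  15/4 16/5 7/2
  8/3 13/4 2/3
After step 2:
  155/36 511/120 41/9
  797/240 96/25 361/120
  29/9 587/240 89/36
After step 3:
  8557/2160 30527/7200 532/135
  52879/14400 2531/750 24977/7200
  809/270 43129/14400 5707/2160

Answer: 8557/2160 30527/7200 532/135
52879/14400 2531/750 24977/7200
809/270 43129/14400 5707/2160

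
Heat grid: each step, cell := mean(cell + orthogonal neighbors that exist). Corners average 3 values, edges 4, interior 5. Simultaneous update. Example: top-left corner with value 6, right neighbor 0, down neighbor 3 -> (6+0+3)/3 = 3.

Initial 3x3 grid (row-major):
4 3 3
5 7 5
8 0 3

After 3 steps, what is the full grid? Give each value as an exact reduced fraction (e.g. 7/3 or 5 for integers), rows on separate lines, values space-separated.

After step 1:
  4 17/4 11/3
  6 4 9/2
  13/3 9/2 8/3
After step 2:
  19/4 191/48 149/36
  55/12 93/20 89/24
  89/18 31/8 35/9
After step 3:
  71/16 12613/2880 1703/432
  3407/720 4991/1200 5899/1440
  965/216 2083/480 413/108

Answer: 71/16 12613/2880 1703/432
3407/720 4991/1200 5899/1440
965/216 2083/480 413/108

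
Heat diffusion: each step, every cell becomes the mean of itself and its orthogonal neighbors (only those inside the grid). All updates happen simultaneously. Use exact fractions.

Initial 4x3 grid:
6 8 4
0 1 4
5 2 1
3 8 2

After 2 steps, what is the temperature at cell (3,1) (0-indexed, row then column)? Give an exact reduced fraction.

Answer: 323/80

Derivation:
Step 1: cell (3,1) = 15/4
Step 2: cell (3,1) = 323/80
Full grid after step 2:
  149/36 71/16 151/36
  79/24 333/100 157/48
  427/120 149/50 709/240
  139/36 323/80 29/9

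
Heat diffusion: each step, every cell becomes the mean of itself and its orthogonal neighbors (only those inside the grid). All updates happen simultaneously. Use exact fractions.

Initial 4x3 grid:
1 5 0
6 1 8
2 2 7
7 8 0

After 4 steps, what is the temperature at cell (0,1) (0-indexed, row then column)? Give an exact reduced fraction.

Answer: 3075197/864000

Derivation:
Step 1: cell (0,1) = 7/4
Step 2: cell (0,1) = 869/240
Step 3: cell (0,1) = 47023/14400
Step 4: cell (0,1) = 3075197/864000
Full grid after step 4:
  146081/43200 3075197/864000 467443/129600
  89597/24000 1335943/360000 848873/216000
  883633/216000 1516493/360000 33579/8000
  573473/129600 3827287/864000 192691/43200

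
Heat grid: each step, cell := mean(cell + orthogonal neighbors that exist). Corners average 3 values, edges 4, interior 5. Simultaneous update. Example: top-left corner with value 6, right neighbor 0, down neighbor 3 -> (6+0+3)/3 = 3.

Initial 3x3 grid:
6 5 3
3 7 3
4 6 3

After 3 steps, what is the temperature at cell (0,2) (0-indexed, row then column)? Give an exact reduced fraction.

Step 1: cell (0,2) = 11/3
Step 2: cell (0,2) = 155/36
Step 3: cell (0,2) = 9373/2160
Full grid after step 3:
  10273/2160 67261/14400 9373/2160
  963/200 27307/6000 15809/3600
  1261/270 16609/3600 779/180

Answer: 9373/2160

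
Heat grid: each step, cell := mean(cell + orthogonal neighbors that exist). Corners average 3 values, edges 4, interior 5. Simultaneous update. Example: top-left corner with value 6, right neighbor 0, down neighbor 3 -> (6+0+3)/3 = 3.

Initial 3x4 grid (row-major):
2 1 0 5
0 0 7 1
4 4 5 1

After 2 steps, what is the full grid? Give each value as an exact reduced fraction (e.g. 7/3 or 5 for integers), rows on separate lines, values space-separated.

After step 1:
  1 3/4 13/4 2
  3/2 12/5 13/5 7/2
  8/3 13/4 17/4 7/3
After step 2:
  13/12 37/20 43/20 35/12
  227/120 21/10 16/5 313/120
  89/36 377/120 373/120 121/36

Answer: 13/12 37/20 43/20 35/12
227/120 21/10 16/5 313/120
89/36 377/120 373/120 121/36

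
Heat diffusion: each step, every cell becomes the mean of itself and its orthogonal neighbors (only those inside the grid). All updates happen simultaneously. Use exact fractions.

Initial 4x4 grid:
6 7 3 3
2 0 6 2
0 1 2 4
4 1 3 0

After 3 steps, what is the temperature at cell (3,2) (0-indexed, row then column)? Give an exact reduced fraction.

Step 1: cell (3,2) = 3/2
Step 2: cell (3,2) = 557/240
Step 3: cell (3,2) = 14111/7200
Full grid after step 3:
  1307/360 8357/2400 5387/1440 3593/1080
  6437/2400 3097/1000 8579/3000 4607/1440
  15607/7200 5933/3000 7741/3000 17171/7200
  1799/1080 14407/7200 14111/7200 2551/1080

Answer: 14111/7200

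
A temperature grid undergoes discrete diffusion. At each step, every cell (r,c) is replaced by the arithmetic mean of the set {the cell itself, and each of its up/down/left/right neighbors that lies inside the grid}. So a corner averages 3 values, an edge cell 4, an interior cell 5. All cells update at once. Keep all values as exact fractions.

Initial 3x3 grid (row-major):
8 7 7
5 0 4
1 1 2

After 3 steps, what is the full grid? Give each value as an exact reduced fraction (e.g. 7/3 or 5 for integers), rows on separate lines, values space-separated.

After step 1:
  20/3 11/2 6
  7/2 17/5 13/4
  7/3 1 7/3
After step 2:
  47/9 647/120 59/12
  159/40 333/100 899/240
  41/18 34/15 79/36
After step 3:
  1313/270 33949/7200 3373/720
  2961/800 22451/6000 51073/14400
  3067/1080 4531/1800 5909/2160

Answer: 1313/270 33949/7200 3373/720
2961/800 22451/6000 51073/14400
3067/1080 4531/1800 5909/2160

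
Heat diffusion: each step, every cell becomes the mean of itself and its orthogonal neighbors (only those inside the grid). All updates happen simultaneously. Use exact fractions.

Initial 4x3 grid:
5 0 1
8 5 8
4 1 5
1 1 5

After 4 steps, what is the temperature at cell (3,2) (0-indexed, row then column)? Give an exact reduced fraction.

Answer: 55789/16200

Derivation:
Step 1: cell (3,2) = 11/3
Step 2: cell (3,2) = 125/36
Step 3: cell (3,2) = 3701/1080
Step 4: cell (3,2) = 55789/16200
Full grid after step 4:
  519097/129600 3394973/864000 167399/43200
  422941/108000 1405507/360000 46799/12000
  42359/12000 324383/90000 401231/108000
  34201/10800 703267/216000 55789/16200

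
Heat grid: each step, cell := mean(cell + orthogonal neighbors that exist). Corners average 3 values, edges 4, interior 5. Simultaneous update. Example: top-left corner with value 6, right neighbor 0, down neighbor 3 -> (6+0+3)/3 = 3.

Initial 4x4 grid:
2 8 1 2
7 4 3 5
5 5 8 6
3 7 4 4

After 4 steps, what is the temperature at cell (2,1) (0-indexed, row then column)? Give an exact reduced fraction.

Answer: 5041/1000

Derivation:
Step 1: cell (2,1) = 29/5
Step 2: cell (2,1) = 523/100
Step 3: cell (2,1) = 257/50
Step 4: cell (2,1) = 5041/1000
Full grid after step 4:
  303529/64800 970561/216000 890569/216000 64297/16200
  529253/108000 170471/36000 202429/45000 934579/216000
  36419/7200 5041/1000 893557/180000 1042579/216000
  27607/5400 37211/7200 555137/108000 331807/64800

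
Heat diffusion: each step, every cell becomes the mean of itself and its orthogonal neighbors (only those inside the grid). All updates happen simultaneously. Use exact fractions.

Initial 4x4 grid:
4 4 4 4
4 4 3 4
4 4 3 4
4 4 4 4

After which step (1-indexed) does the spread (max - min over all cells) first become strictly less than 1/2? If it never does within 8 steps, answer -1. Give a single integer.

Answer: 1

Derivation:
Step 1: max=4, min=18/5, spread=2/5
  -> spread < 1/2 first at step 1
Step 2: max=4, min=37/10, spread=3/10
Step 3: max=947/240, min=7541/2000, spread=263/1500
Step 4: max=28253/7200, min=136147/36000, spread=853/6000
Step 5: max=843311/216000, min=4092643/1080000, spread=1721/15000
Step 6: max=21017693/5400000, min=123043291/32400000, spread=3062867/32400000
Step 7: max=78653329/20250000, min=739601387/194400000, spread=77352857/972000000
Step 8: max=18844430339/4860000000, min=111117668887/29160000000, spread=1948913147/29160000000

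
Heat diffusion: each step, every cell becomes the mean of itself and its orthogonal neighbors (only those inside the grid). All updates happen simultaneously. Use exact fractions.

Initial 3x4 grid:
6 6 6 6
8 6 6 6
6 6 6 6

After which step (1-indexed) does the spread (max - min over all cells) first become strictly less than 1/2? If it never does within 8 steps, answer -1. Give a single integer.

Answer: 3

Derivation:
Step 1: max=20/3, min=6, spread=2/3
Step 2: max=787/120, min=6, spread=67/120
Step 3: max=6917/1080, min=6, spread=437/1080
  -> spread < 1/2 first at step 3
Step 4: max=2749531/432000, min=3009/500, spread=29951/86400
Step 5: max=24543821/3888000, min=20408/3375, spread=206761/777600
Step 6: max=9787395571/1555200000, min=16365671/2700000, spread=14430763/62208000
Step 7: max=584979741689/93312000000, min=1313652727/216000000, spread=139854109/746496000
Step 8: max=35014791890251/5598720000000, min=118491228977/19440000000, spread=7114543559/44789760000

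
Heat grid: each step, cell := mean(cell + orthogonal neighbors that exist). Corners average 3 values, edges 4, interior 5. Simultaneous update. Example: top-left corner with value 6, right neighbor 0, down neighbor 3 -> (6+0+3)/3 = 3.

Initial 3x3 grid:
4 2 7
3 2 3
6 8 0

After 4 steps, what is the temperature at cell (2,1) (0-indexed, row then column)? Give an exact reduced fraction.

Step 1: cell (2,1) = 4
Step 2: cell (2,1) = 127/30
Step 3: cell (2,1) = 14293/3600
Step 4: cell (2,1) = 26653/6750
Full grid after step 4:
  80417/21600 1054903/288000 154559/43200
  3377209/864000 677729/180000 199099/54000
  522977/129600 26653/6750 61219/16200

Answer: 26653/6750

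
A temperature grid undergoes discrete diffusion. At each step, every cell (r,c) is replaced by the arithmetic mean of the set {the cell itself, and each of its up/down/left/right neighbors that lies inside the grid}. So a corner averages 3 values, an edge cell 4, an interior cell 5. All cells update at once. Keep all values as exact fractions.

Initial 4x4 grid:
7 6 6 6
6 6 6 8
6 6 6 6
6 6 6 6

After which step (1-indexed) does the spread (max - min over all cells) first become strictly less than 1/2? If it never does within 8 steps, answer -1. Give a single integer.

Step 1: max=20/3, min=6, spread=2/3
Step 2: max=391/60, min=6, spread=31/60
Step 3: max=13849/2160, min=6, spread=889/2160
  -> spread < 1/2 first at step 3
Step 4: max=410539/64800, min=1735/288, spread=5041/16200
Step 5: max=12283777/1944000, min=435679/72000, spread=130111/486000
Step 6: max=366632503/58320000, min=39289931/6480000, spread=3255781/14580000
Step 7: max=10970164849/1749600000, min=236460521/38880000, spread=82360351/437400000
Step 8: max=328162123639/52488000000, min=263262397/43200000, spread=2074577821/13122000000

Answer: 3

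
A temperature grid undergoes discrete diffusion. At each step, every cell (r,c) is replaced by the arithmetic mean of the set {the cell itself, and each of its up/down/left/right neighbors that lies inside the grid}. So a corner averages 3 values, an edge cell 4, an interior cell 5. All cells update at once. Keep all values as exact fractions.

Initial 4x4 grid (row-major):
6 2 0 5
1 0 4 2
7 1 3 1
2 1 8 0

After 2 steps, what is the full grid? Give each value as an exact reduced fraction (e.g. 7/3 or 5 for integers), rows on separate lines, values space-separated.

Answer: 17/6 187/80 533/240 97/36
217/80 113/50 251/100 259/120
719/240 263/100 121/50 109/40
109/36 44/15 31/10 5/2

Derivation:
After step 1:
  3 2 11/4 7/3
  7/2 8/5 9/5 3
  11/4 12/5 17/5 3/2
  10/3 3 3 3
After step 2:
  17/6 187/80 533/240 97/36
  217/80 113/50 251/100 259/120
  719/240 263/100 121/50 109/40
  109/36 44/15 31/10 5/2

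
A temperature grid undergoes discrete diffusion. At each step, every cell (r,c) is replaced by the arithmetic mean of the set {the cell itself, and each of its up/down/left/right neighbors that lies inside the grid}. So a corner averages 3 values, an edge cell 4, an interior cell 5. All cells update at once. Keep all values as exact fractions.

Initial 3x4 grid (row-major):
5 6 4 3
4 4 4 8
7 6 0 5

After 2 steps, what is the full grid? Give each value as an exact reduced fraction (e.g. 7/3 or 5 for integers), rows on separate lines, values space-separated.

After step 1:
  5 19/4 17/4 5
  5 24/5 4 5
  17/3 17/4 15/4 13/3
After step 2:
  59/12 47/10 9/2 19/4
  307/60 114/25 109/25 55/12
  179/36 277/60 49/12 157/36

Answer: 59/12 47/10 9/2 19/4
307/60 114/25 109/25 55/12
179/36 277/60 49/12 157/36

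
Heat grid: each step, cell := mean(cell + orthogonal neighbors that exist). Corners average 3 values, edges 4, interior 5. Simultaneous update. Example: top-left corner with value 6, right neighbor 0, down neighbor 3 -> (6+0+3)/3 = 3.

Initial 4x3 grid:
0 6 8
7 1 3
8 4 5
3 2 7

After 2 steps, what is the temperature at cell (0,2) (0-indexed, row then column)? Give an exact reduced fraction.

Answer: 41/9

Derivation:
Step 1: cell (0,2) = 17/3
Step 2: cell (0,2) = 41/9
Full grid after step 2:
  145/36 359/80 41/9
  541/120 101/25 283/60
  107/24 449/100 53/12
  83/18 17/4 161/36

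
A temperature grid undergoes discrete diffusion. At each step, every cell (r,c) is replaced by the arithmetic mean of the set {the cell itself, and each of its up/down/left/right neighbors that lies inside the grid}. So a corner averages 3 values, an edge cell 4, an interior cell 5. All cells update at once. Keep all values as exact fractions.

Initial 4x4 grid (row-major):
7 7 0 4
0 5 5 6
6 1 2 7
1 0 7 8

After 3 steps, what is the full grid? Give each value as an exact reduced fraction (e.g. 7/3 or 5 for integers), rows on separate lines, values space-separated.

After step 1:
  14/3 19/4 4 10/3
  9/2 18/5 18/5 11/2
  2 14/5 22/5 23/4
  7/3 9/4 17/4 22/3
After step 2:
  167/36 1021/240 941/240 77/18
  443/120 77/20 211/50 1091/240
  349/120 301/100 104/25 1379/240
  79/36 349/120 547/120 52/9
After step 3:
  9061/2160 5999/1440 30011/7200 1147/270
  679/180 22831/6000 6209/1500 33821/7200
  664/225 5051/1500 26033/6000 36413/7200
  721/270 2851/900 979/225 11579/2160

Answer: 9061/2160 5999/1440 30011/7200 1147/270
679/180 22831/6000 6209/1500 33821/7200
664/225 5051/1500 26033/6000 36413/7200
721/270 2851/900 979/225 11579/2160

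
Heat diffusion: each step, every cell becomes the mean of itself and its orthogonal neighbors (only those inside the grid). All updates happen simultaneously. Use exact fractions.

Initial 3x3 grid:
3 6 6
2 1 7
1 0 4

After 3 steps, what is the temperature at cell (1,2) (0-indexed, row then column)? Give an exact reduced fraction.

Step 1: cell (1,2) = 9/2
Step 2: cell (1,2) = 177/40
Step 3: cell (1,2) = 9349/2400
Full grid after step 3:
  7087/2160 1153/300 4921/1080
  35819/14400 19753/6000 9349/2400
  493/240 17947/7200 899/270

Answer: 9349/2400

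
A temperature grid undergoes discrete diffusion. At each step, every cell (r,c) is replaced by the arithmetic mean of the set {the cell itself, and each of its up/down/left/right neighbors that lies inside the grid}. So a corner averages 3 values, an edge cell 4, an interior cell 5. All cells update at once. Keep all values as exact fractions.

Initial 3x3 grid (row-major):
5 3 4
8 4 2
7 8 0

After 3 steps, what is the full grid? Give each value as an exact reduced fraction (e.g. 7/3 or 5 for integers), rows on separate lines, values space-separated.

Answer: 139/27 3071/720 263/72
217/40 5623/1200 5257/1440
2495/432 4633/960 1753/432

Derivation:
After step 1:
  16/3 4 3
  6 5 5/2
  23/3 19/4 10/3
After step 2:
  46/9 13/3 19/6
  6 89/20 83/24
  221/36 83/16 127/36
After step 3:
  139/27 3071/720 263/72
  217/40 5623/1200 5257/1440
  2495/432 4633/960 1753/432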